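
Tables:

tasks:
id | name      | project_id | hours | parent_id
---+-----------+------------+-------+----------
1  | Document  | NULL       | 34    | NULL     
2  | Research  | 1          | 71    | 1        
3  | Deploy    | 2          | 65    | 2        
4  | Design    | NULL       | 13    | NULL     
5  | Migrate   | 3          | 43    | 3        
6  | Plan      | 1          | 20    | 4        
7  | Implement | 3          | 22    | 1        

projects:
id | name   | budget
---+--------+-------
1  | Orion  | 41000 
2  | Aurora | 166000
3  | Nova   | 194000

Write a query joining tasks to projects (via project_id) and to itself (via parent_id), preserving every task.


Two LEFT JOINs from the same base table tasks: one to projects via project_id, one to tasks itself via parent_id. Both are LEFT so every task is preserved.
Match against projects:
  - task 1 (Document): project_id=NULL, no match -> kept with NULL
  - task 2 (Research): project_id=1 -> matches Orion
  - task 3 (Deploy): project_id=2 -> matches Aurora
  - task 4 (Design): project_id=NULL, no match -> kept with NULL
  - task 5 (Migrate): project_id=3 -> matches Nova
  - task 6 (Plan): project_id=1 -> matches Orion
  - task 7 (Implement): project_id=3 -> matches Nova
Match against tasks (self):
  - task 1 (Document): parent_id=NULL -> NULL
  - task 2 (Research): parent_id=1 -> Document
  - task 3 (Deploy): parent_id=2 -> Research
  - task 4 (Design): parent_id=NULL -> NULL
  - task 5 (Migrate): parent_id=3 -> Deploy
  - task 6 (Plan): parent_id=4 -> Design
  - task 7 (Implement): parent_id=1 -> Document

SQL:
SELECT a.name, b.name AS project, c.name AS parent
FROM tasks a
LEFT JOIN projects b ON a.project_id = b.id
LEFT JOIN tasks c ON a.parent_id = c.id

Result:
name      | project | parent  
----------+---------+---------
Document  | NULL    | NULL    
Research  | Orion   | Document
Deploy    | Aurora  | Research
Design    | NULL    | NULL    
Migrate   | Nova    | Deploy  
Plan      | Orion   | Design  
Implement | Nova    | Document


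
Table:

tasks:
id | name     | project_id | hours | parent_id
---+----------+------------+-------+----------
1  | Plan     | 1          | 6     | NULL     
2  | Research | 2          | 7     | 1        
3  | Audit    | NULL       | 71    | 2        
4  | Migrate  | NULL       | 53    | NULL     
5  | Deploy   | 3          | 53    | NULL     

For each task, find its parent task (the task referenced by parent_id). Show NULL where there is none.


This is a self-join: tasks is joined to a second copy of itself, matching each row's parent_id to another row's id. Use LEFT JOIN so rows with parent_id=NULL are kept.
  - task 1 (Plan): parent_id=NULL -> NULL
  - task 2 (Research): parent_id=1 -> Plan
  - task 3 (Audit): parent_id=2 -> Research
  - task 4 (Migrate): parent_id=NULL -> NULL
  - task 5 (Deploy): parent_id=NULL -> NULL

SQL:
SELECT a.name AS item, b.name AS parent
FROM tasks a
LEFT JOIN tasks b ON a.parent_id = b.id

Result:
item     | parent  
---------+---------
Plan     | NULL    
Research | Plan    
Audit    | Research
Migrate  | NULL    
Deploy   | NULL    


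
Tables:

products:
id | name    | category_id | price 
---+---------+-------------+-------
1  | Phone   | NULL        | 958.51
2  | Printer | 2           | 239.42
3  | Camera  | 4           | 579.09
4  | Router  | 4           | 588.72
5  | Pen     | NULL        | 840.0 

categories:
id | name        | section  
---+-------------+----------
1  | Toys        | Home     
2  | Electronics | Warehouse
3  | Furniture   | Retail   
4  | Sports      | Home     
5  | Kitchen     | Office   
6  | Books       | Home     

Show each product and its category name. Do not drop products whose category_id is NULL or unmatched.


LEFT JOIN keeps every row from products (the left table); where category_id has no match in categories, the category columns become NULL. Walk through each product:
  - product 1 (Phone): category_id=NULL, no match -> kept with NULL
  - product 2 (Printer): category_id=2 -> matches Electronics
  - product 3 (Camera): category_id=4 -> matches Sports
  - product 4 (Router): category_id=4 -> matches Sports
  - product 5 (Pen): category_id=NULL, no match -> kept with NULL
All 5 rows appear; 2 have NULL category.

SQL:
SELECT a.name, b.name AS category
FROM products a
LEFT JOIN categories b ON a.category_id = b.id

Result:
name    | category   
--------+------------
Phone   | NULL       
Printer | Electronics
Camera  | Sports     
Router  | Sports     
Pen     | NULL       


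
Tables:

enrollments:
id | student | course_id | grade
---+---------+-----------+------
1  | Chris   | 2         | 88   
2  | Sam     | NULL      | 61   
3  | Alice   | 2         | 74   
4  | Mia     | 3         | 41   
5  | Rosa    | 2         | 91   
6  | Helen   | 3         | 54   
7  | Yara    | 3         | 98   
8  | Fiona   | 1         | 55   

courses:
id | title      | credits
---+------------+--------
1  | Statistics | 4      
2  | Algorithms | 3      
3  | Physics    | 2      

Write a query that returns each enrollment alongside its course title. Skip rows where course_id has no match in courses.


INNER JOIN keeps only enrollments rows whose course_id matches an id in courses. Walk through each enrollment:
  - enrollment 1 (Chris): course_id=2 -> matches Algorithms
  - enrollment 2 (Sam): course_id=NULL, no match -> dropped
  - enrollment 3 (Alice): course_id=2 -> matches Algorithms
  - enrollment 4 (Mia): course_id=3 -> matches Physics
  - enrollment 5 (Rosa): course_id=2 -> matches Algorithms
  - enrollment 6 (Helen): course_id=3 -> matches Physics
  - enrollment 7 (Yara): course_id=3 -> matches Physics
  - enrollment 8 (Fiona): course_id=1 -> matches Statistics
So 1 of 8 rows is dropped.

SQL:
SELECT a.student, b.title AS course
FROM enrollments a
INNER JOIN courses b ON a.course_id = b.id

Result:
student | course    
--------+-----------
Chris   | Algorithms
Alice   | Algorithms
Mia     | Physics   
Rosa    | Algorithms
Helen   | Physics   
Yara    | Physics   
Fiona   | Statistics


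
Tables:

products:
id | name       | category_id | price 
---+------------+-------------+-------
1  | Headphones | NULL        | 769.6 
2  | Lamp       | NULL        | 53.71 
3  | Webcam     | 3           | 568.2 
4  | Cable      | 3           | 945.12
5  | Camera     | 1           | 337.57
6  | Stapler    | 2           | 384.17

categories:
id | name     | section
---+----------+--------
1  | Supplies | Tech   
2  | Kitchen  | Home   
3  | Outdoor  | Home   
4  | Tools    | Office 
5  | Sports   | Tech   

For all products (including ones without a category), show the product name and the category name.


LEFT JOIN keeps every row from products (the left table); where category_id has no match in categories, the category columns become NULL. Walk through each product:
  - product 1 (Headphones): category_id=NULL, no match -> kept with NULL
  - product 2 (Lamp): category_id=NULL, no match -> kept with NULL
  - product 3 (Webcam): category_id=3 -> matches Outdoor
  - product 4 (Cable): category_id=3 -> matches Outdoor
  - product 5 (Camera): category_id=1 -> matches Supplies
  - product 6 (Stapler): category_id=2 -> matches Kitchen
All 6 rows appear; 2 have NULL category.

SQL:
SELECT a.name, b.name AS category
FROM products a
LEFT JOIN categories b ON a.category_id = b.id

Result:
name       | category
-----------+---------
Headphones | NULL    
Lamp       | NULL    
Webcam     | Outdoor 
Cable      | Outdoor 
Camera     | Supplies
Stapler    | Kitchen 


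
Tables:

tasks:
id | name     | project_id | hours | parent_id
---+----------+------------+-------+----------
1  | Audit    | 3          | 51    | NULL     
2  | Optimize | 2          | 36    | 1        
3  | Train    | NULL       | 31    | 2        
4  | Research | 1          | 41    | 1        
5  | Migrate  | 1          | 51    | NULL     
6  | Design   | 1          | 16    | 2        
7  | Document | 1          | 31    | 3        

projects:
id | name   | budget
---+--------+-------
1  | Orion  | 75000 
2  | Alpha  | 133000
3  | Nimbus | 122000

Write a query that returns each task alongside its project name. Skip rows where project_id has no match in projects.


INNER JOIN keeps only tasks rows whose project_id matches an id in projects. Walk through each task:
  - task 1 (Audit): project_id=3 -> matches Nimbus
  - task 2 (Optimize): project_id=2 -> matches Alpha
  - task 3 (Train): project_id=NULL, no match -> dropped
  - task 4 (Research): project_id=1 -> matches Orion
  - task 5 (Migrate): project_id=1 -> matches Orion
  - task 6 (Design): project_id=1 -> matches Orion
  - task 7 (Document): project_id=1 -> matches Orion
So 1 of 7 rows is dropped.

SQL:
SELECT a.name, b.name AS project
FROM tasks a
INNER JOIN projects b ON a.project_id = b.id

Result:
name     | project
---------+--------
Audit    | Nimbus 
Optimize | Alpha  
Research | Orion  
Migrate  | Orion  
Design   | Orion  
Document | Orion  


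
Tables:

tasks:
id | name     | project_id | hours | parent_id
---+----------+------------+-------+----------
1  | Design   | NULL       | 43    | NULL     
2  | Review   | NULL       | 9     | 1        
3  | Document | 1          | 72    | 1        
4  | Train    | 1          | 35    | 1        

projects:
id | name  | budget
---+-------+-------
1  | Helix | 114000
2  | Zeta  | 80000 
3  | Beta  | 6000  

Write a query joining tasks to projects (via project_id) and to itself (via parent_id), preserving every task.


Two LEFT JOINs from the same base table tasks: one to projects via project_id, one to tasks itself via parent_id. Both are LEFT so every task is preserved.
Match against projects:
  - task 1 (Design): project_id=NULL, no match -> kept with NULL
  - task 2 (Review): project_id=NULL, no match -> kept with NULL
  - task 3 (Document): project_id=1 -> matches Helix
  - task 4 (Train): project_id=1 -> matches Helix
Match against tasks (self):
  - task 1 (Design): parent_id=NULL -> NULL
  - task 2 (Review): parent_id=1 -> Design
  - task 3 (Document): parent_id=1 -> Design
  - task 4 (Train): parent_id=1 -> Design

SQL:
SELECT a.name, b.name AS project, c.name AS parent
FROM tasks a
LEFT JOIN projects b ON a.project_id = b.id
LEFT JOIN tasks c ON a.parent_id = c.id

Result:
name     | project | parent
---------+---------+-------
Design   | NULL    | NULL  
Review   | NULL    | Design
Document | Helix   | Design
Train    | Helix   | Design


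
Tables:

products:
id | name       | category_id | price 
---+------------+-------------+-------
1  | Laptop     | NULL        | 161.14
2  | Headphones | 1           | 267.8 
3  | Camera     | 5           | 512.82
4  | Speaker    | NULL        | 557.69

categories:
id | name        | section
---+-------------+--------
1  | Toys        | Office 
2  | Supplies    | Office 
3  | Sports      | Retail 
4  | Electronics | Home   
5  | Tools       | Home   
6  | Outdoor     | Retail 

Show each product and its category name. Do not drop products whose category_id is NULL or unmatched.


LEFT JOIN keeps every row from products (the left table); where category_id has no match in categories, the category columns become NULL. Walk through each product:
  - product 1 (Laptop): category_id=NULL, no match -> kept with NULL
  - product 2 (Headphones): category_id=1 -> matches Toys
  - product 3 (Camera): category_id=5 -> matches Tools
  - product 4 (Speaker): category_id=NULL, no match -> kept with NULL
All 4 rows appear; 2 have NULL category.

SQL:
SELECT a.name, b.name AS category
FROM products a
LEFT JOIN categories b ON a.category_id = b.id

Result:
name       | category
-----------+---------
Laptop     | NULL    
Headphones | Toys    
Camera     | Tools   
Speaker    | NULL    


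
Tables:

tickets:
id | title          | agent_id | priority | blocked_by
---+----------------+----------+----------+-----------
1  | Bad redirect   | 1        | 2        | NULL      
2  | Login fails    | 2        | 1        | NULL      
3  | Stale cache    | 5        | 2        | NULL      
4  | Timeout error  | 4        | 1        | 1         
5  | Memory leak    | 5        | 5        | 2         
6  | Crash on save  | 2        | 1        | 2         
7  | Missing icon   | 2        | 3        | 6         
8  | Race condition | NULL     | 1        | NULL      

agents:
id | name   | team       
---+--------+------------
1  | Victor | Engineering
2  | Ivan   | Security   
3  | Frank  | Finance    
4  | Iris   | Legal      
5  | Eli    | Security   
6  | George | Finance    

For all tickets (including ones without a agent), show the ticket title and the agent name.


LEFT JOIN keeps every row from tickets (the left table); where agent_id has no match in agents, the agent columns become NULL. Walk through each ticket:
  - ticket 1 (Bad redirect): agent_id=1 -> matches Victor
  - ticket 2 (Login fails): agent_id=2 -> matches Ivan
  - ticket 3 (Stale cache): agent_id=5 -> matches Eli
  - ticket 4 (Timeout error): agent_id=4 -> matches Iris
  - ticket 5 (Memory leak): agent_id=5 -> matches Eli
  - ticket 6 (Crash on save): agent_id=2 -> matches Ivan
  - ticket 7 (Missing icon): agent_id=2 -> matches Ivan
  - ticket 8 (Race condition): agent_id=NULL, no match -> kept with NULL
All 8 rows appear; 1 has NULL agent.

SQL:
SELECT a.title, b.name AS agent
FROM tickets a
LEFT JOIN agents b ON a.agent_id = b.id

Result:
title          | agent 
---------------+-------
Bad redirect   | Victor
Login fails    | Ivan  
Stale cache    | Eli   
Timeout error  | Iris  
Memory leak    | Eli   
Crash on save  | Ivan  
Missing icon   | Ivan  
Race condition | NULL  


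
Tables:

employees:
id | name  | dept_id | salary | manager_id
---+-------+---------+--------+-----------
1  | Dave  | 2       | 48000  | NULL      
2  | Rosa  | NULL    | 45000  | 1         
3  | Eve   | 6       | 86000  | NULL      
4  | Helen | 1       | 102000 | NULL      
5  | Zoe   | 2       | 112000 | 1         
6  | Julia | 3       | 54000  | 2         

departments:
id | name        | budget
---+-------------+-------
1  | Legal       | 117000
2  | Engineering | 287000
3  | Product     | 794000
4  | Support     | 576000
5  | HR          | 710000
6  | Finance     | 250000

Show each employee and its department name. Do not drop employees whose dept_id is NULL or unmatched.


LEFT JOIN keeps every row from employees (the left table); where dept_id has no match in departments, the department columns become NULL. Walk through each employee:
  - employee 1 (Dave): dept_id=2 -> matches Engineering
  - employee 2 (Rosa): dept_id=NULL, no match -> kept with NULL
  - employee 3 (Eve): dept_id=6 -> matches Finance
  - employee 4 (Helen): dept_id=1 -> matches Legal
  - employee 5 (Zoe): dept_id=2 -> matches Engineering
  - employee 6 (Julia): dept_id=3 -> matches Product
All 6 rows appear; 1 has NULL department.

SQL:
SELECT a.name, b.name AS department
FROM employees a
LEFT JOIN departments b ON a.dept_id = b.id

Result:
name  | department 
------+------------
Dave  | Engineering
Rosa  | NULL       
Eve   | Finance    
Helen | Legal      
Zoe   | Engineering
Julia | Product    


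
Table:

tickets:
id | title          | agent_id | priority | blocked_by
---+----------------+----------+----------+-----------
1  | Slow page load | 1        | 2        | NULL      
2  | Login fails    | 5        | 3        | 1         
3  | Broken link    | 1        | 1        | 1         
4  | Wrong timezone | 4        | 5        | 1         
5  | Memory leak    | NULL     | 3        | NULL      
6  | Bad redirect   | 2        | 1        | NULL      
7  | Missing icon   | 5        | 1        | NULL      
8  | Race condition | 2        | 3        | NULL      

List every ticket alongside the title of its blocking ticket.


This is a self-join: tickets is joined to a second copy of itself, matching each row's blocked_by to another row's id. Use LEFT JOIN so rows with blocked_by=NULL are kept.
  - ticket 1 (Slow page load): blocked_by=NULL -> NULL
  - ticket 2 (Login fails): blocked_by=1 -> Slow page load
  - ticket 3 (Broken link): blocked_by=1 -> Slow page load
  - ticket 4 (Wrong timezone): blocked_by=1 -> Slow page load
  - ticket 5 (Memory leak): blocked_by=NULL -> NULL
  - ticket 6 (Bad redirect): blocked_by=NULL -> NULL
  - ticket 7 (Missing icon): blocked_by=NULL -> NULL
  - ticket 8 (Race condition): blocked_by=NULL -> NULL

SQL:
SELECT a.title AS item, b.title AS blocked_by
FROM tickets a
LEFT JOIN tickets b ON a.blocked_by = b.id

Result:
item           | blocked_by    
---------------+---------------
Slow page load | NULL          
Login fails    | Slow page load
Broken link    | Slow page load
Wrong timezone | Slow page load
Memory leak    | NULL          
Bad redirect   | NULL          
Missing icon   | NULL          
Race condition | NULL          


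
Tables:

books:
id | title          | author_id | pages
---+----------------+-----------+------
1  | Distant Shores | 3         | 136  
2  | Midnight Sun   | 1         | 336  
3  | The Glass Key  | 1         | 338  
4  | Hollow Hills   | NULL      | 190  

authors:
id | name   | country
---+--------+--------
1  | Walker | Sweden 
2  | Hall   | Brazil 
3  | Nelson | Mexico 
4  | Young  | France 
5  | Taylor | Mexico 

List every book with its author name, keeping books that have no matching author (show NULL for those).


LEFT JOIN keeps every row from books (the left table); where author_id has no match in authors, the author columns become NULL. Walk through each book:
  - book 1 (Distant Shores): author_id=3 -> matches Nelson
  - book 2 (Midnight Sun): author_id=1 -> matches Walker
  - book 3 (The Glass Key): author_id=1 -> matches Walker
  - book 4 (Hollow Hills): author_id=NULL, no match -> kept with NULL
All 4 rows appear; 1 has NULL author.

SQL:
SELECT a.title, b.name AS author
FROM books a
LEFT JOIN authors b ON a.author_id = b.id

Result:
title          | author
---------------+-------
Distant Shores | Nelson
Midnight Sun   | Walker
The Glass Key  | Walker
Hollow Hills   | NULL  


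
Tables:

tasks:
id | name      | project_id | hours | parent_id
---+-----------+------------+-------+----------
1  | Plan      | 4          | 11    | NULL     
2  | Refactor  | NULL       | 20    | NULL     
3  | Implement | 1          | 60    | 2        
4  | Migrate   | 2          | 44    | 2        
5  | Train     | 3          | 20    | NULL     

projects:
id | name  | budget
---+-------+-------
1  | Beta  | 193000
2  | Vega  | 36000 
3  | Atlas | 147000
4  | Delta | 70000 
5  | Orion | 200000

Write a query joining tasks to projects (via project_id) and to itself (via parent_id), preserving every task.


Two LEFT JOINs from the same base table tasks: one to projects via project_id, one to tasks itself via parent_id. Both are LEFT so every task is preserved.
Match against projects:
  - task 1 (Plan): project_id=4 -> matches Delta
  - task 2 (Refactor): project_id=NULL, no match -> kept with NULL
  - task 3 (Implement): project_id=1 -> matches Beta
  - task 4 (Migrate): project_id=2 -> matches Vega
  - task 5 (Train): project_id=3 -> matches Atlas
Match against tasks (self):
  - task 1 (Plan): parent_id=NULL -> NULL
  - task 2 (Refactor): parent_id=NULL -> NULL
  - task 3 (Implement): parent_id=2 -> Refactor
  - task 4 (Migrate): parent_id=2 -> Refactor
  - task 5 (Train): parent_id=NULL -> NULL

SQL:
SELECT a.name, b.name AS project, c.name AS parent
FROM tasks a
LEFT JOIN projects b ON a.project_id = b.id
LEFT JOIN tasks c ON a.parent_id = c.id

Result:
name      | project | parent  
----------+---------+---------
Plan      | Delta   | NULL    
Refactor  | NULL    | NULL    
Implement | Beta    | Refactor
Migrate   | Vega    | Refactor
Train     | Atlas   | NULL    


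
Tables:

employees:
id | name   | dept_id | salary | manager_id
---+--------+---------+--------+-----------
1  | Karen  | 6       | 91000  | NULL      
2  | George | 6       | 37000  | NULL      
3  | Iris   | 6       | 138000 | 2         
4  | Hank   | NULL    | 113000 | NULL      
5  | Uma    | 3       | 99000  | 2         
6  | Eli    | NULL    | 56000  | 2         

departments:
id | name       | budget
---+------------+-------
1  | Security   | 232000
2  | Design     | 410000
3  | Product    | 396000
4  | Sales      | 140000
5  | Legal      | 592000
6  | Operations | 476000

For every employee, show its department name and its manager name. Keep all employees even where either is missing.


Two LEFT JOINs from the same base table employees: one to departments via dept_id, one to employees itself via manager_id. Both are LEFT so every employee is preserved.
Match against departments:
  - employee 1 (Karen): dept_id=6 -> matches Operations
  - employee 2 (George): dept_id=6 -> matches Operations
  - employee 3 (Iris): dept_id=6 -> matches Operations
  - employee 4 (Hank): dept_id=NULL, no match -> kept with NULL
  - employee 5 (Uma): dept_id=3 -> matches Product
  - employee 6 (Eli): dept_id=NULL, no match -> kept with NULL
Match against employees (self):
  - employee 1 (Karen): manager_id=NULL -> NULL
  - employee 2 (George): manager_id=NULL -> NULL
  - employee 3 (Iris): manager_id=2 -> George
  - employee 4 (Hank): manager_id=NULL -> NULL
  - employee 5 (Uma): manager_id=2 -> George
  - employee 6 (Eli): manager_id=2 -> George

SQL:
SELECT a.name, b.name AS department, c.name AS manager
FROM employees a
LEFT JOIN departments b ON a.dept_id = b.id
LEFT JOIN employees c ON a.manager_id = c.id

Result:
name   | department | manager
-------+------------+--------
Karen  | Operations | NULL   
George | Operations | NULL   
Iris   | Operations | George 
Hank   | NULL       | NULL   
Uma    | Product    | George 
Eli    | NULL       | George 


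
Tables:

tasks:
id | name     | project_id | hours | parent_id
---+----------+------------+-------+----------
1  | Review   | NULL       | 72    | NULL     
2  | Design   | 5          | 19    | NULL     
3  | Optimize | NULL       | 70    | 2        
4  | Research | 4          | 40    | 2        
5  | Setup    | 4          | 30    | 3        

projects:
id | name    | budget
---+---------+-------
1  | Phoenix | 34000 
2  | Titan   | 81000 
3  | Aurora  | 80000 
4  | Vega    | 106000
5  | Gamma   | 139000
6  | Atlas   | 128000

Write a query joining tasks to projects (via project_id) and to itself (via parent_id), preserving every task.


Two LEFT JOINs from the same base table tasks: one to projects via project_id, one to tasks itself via parent_id. Both are LEFT so every task is preserved.
Match against projects:
  - task 1 (Review): project_id=NULL, no match -> kept with NULL
  - task 2 (Design): project_id=5 -> matches Gamma
  - task 3 (Optimize): project_id=NULL, no match -> kept with NULL
  - task 4 (Research): project_id=4 -> matches Vega
  - task 5 (Setup): project_id=4 -> matches Vega
Match against tasks (self):
  - task 1 (Review): parent_id=NULL -> NULL
  - task 2 (Design): parent_id=NULL -> NULL
  - task 3 (Optimize): parent_id=2 -> Design
  - task 4 (Research): parent_id=2 -> Design
  - task 5 (Setup): parent_id=3 -> Optimize

SQL:
SELECT a.name, b.name AS project, c.name AS parent
FROM tasks a
LEFT JOIN projects b ON a.project_id = b.id
LEFT JOIN tasks c ON a.parent_id = c.id

Result:
name     | project | parent  
---------+---------+---------
Review   | NULL    | NULL    
Design   | Gamma   | NULL    
Optimize | NULL    | Design  
Research | Vega    | Design  
Setup    | Vega    | Optimize


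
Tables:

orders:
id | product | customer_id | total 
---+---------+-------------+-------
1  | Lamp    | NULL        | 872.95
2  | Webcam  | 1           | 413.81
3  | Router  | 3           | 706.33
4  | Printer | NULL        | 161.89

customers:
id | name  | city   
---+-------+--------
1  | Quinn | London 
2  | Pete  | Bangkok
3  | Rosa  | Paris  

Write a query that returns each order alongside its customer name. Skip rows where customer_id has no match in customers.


INNER JOIN keeps only orders rows whose customer_id matches an id in customers. Walk through each order:
  - order 1 (Lamp): customer_id=NULL, no match -> dropped
  - order 2 (Webcam): customer_id=1 -> matches Quinn
  - order 3 (Router): customer_id=3 -> matches Rosa
  - order 4 (Printer): customer_id=NULL, no match -> dropped
So 2 of 4 rows are dropped.

SQL:
SELECT a.product, b.name AS customer
FROM orders a
INNER JOIN customers b ON a.customer_id = b.id

Result:
product | customer
--------+---------
Webcam  | Quinn   
Router  | Rosa    


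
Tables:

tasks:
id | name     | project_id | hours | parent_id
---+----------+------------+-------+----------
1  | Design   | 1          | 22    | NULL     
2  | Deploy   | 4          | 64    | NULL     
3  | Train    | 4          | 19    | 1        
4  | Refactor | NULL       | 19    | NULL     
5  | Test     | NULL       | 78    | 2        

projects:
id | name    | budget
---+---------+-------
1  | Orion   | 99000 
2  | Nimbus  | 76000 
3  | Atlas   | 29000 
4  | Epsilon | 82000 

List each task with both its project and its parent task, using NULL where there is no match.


Two LEFT JOINs from the same base table tasks: one to projects via project_id, one to tasks itself via parent_id. Both are LEFT so every task is preserved.
Match against projects:
  - task 1 (Design): project_id=1 -> matches Orion
  - task 2 (Deploy): project_id=4 -> matches Epsilon
  - task 3 (Train): project_id=4 -> matches Epsilon
  - task 4 (Refactor): project_id=NULL, no match -> kept with NULL
  - task 5 (Test): project_id=NULL, no match -> kept with NULL
Match against tasks (self):
  - task 1 (Design): parent_id=NULL -> NULL
  - task 2 (Deploy): parent_id=NULL -> NULL
  - task 3 (Train): parent_id=1 -> Design
  - task 4 (Refactor): parent_id=NULL -> NULL
  - task 5 (Test): parent_id=2 -> Deploy

SQL:
SELECT a.name, b.name AS project, c.name AS parent
FROM tasks a
LEFT JOIN projects b ON a.project_id = b.id
LEFT JOIN tasks c ON a.parent_id = c.id

Result:
name     | project | parent
---------+---------+-------
Design   | Orion   | NULL  
Deploy   | Epsilon | NULL  
Train    | Epsilon | Design
Refactor | NULL    | NULL  
Test     | NULL    | Deploy


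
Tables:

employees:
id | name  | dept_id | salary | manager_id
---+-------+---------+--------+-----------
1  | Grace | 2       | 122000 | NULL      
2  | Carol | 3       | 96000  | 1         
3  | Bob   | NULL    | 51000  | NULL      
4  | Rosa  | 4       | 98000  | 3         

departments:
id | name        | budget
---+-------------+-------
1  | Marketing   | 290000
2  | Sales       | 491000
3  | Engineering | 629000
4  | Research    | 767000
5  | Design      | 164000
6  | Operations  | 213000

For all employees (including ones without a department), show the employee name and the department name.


LEFT JOIN keeps every row from employees (the left table); where dept_id has no match in departments, the department columns become NULL. Walk through each employee:
  - employee 1 (Grace): dept_id=2 -> matches Sales
  - employee 2 (Carol): dept_id=3 -> matches Engineering
  - employee 3 (Bob): dept_id=NULL, no match -> kept with NULL
  - employee 4 (Rosa): dept_id=4 -> matches Research
All 4 rows appear; 1 has NULL department.

SQL:
SELECT a.name, b.name AS department
FROM employees a
LEFT JOIN departments b ON a.dept_id = b.id

Result:
name  | department 
------+------------
Grace | Sales      
Carol | Engineering
Bob   | NULL       
Rosa  | Research   


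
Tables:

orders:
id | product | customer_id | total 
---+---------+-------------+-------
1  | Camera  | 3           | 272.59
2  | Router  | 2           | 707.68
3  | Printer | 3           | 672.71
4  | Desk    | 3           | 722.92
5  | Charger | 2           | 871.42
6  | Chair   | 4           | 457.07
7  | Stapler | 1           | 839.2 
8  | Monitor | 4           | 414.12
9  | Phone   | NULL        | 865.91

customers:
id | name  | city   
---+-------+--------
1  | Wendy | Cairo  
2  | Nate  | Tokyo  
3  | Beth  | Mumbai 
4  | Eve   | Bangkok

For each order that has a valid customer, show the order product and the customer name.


INNER JOIN keeps only orders rows whose customer_id matches an id in customers. Walk through each order:
  - order 1 (Camera): customer_id=3 -> matches Beth
  - order 2 (Router): customer_id=2 -> matches Nate
  - order 3 (Printer): customer_id=3 -> matches Beth
  - order 4 (Desk): customer_id=3 -> matches Beth
  - order 5 (Charger): customer_id=2 -> matches Nate
  - order 6 (Chair): customer_id=4 -> matches Eve
  - order 7 (Stapler): customer_id=1 -> matches Wendy
  - order 8 (Monitor): customer_id=4 -> matches Eve
  - order 9 (Phone): customer_id=NULL, no match -> dropped
So 1 of 9 rows is dropped.

SQL:
SELECT a.product, b.name AS customer
FROM orders a
INNER JOIN customers b ON a.customer_id = b.id

Result:
product | customer
--------+---------
Camera  | Beth    
Router  | Nate    
Printer | Beth    
Desk    | Beth    
Charger | Nate    
Chair   | Eve     
Stapler | Wendy   
Monitor | Eve     


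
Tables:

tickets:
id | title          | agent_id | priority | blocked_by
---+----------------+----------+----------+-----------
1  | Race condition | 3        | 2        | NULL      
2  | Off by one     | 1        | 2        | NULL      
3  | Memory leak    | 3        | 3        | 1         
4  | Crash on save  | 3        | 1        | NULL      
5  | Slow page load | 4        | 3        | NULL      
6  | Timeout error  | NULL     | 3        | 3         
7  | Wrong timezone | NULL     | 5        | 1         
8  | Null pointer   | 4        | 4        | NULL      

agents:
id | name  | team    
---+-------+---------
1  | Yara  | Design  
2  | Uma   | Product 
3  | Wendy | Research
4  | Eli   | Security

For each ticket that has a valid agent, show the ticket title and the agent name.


INNER JOIN keeps only tickets rows whose agent_id matches an id in agents. Walk through each ticket:
  - ticket 1 (Race condition): agent_id=3 -> matches Wendy
  - ticket 2 (Off by one): agent_id=1 -> matches Yara
  - ticket 3 (Memory leak): agent_id=3 -> matches Wendy
  - ticket 4 (Crash on save): agent_id=3 -> matches Wendy
  - ticket 5 (Slow page load): agent_id=4 -> matches Eli
  - ticket 6 (Timeout error): agent_id=NULL, no match -> dropped
  - ticket 7 (Wrong timezone): agent_id=NULL, no match -> dropped
  - ticket 8 (Null pointer): agent_id=4 -> matches Eli
So 2 of 8 rows are dropped.

SQL:
SELECT a.title, b.name AS agent
FROM tickets a
INNER JOIN agents b ON a.agent_id = b.id

Result:
title          | agent
---------------+------
Race condition | Wendy
Off by one     | Yara 
Memory leak    | Wendy
Crash on save  | Wendy
Slow page load | Eli  
Null pointer   | Eli  


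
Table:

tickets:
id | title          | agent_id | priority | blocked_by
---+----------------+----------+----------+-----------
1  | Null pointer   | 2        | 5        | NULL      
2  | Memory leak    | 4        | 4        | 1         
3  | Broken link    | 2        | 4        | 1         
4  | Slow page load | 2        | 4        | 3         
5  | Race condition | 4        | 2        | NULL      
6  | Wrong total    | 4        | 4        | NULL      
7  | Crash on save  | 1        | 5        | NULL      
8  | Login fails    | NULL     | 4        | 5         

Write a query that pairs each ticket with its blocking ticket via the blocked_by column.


This is a self-join: tickets is joined to a second copy of itself, matching each row's blocked_by to another row's id. Use LEFT JOIN so rows with blocked_by=NULL are kept.
  - ticket 1 (Null pointer): blocked_by=NULL -> NULL
  - ticket 2 (Memory leak): blocked_by=1 -> Null pointer
  - ticket 3 (Broken link): blocked_by=1 -> Null pointer
  - ticket 4 (Slow page load): blocked_by=3 -> Broken link
  - ticket 5 (Race condition): blocked_by=NULL -> NULL
  - ticket 6 (Wrong total): blocked_by=NULL -> NULL
  - ticket 7 (Crash on save): blocked_by=NULL -> NULL
  - ticket 8 (Login fails): blocked_by=5 -> Race condition

SQL:
SELECT a.title AS item, b.title AS blocked_by
FROM tickets a
LEFT JOIN tickets b ON a.blocked_by = b.id

Result:
item           | blocked_by    
---------------+---------------
Null pointer   | NULL          
Memory leak    | Null pointer  
Broken link    | Null pointer  
Slow page load | Broken link   
Race condition | NULL          
Wrong total    | NULL          
Crash on save  | NULL          
Login fails    | Race condition


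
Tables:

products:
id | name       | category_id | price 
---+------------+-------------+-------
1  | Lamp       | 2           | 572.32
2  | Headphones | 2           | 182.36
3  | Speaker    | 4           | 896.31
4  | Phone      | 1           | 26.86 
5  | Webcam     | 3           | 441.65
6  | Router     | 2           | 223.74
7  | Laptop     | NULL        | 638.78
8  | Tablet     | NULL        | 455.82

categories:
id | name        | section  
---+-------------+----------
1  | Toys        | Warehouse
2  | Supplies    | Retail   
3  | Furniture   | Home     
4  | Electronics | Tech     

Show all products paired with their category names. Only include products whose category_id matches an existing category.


INNER JOIN keeps only products rows whose category_id matches an id in categories. Walk through each product:
  - product 1 (Lamp): category_id=2 -> matches Supplies
  - product 2 (Headphones): category_id=2 -> matches Supplies
  - product 3 (Speaker): category_id=4 -> matches Electronics
  - product 4 (Phone): category_id=1 -> matches Toys
  - product 5 (Webcam): category_id=3 -> matches Furniture
  - product 6 (Router): category_id=2 -> matches Supplies
  - product 7 (Laptop): category_id=NULL, no match -> dropped
  - product 8 (Tablet): category_id=NULL, no match -> dropped
So 2 of 8 rows are dropped.

SQL:
SELECT a.name, b.name AS category
FROM products a
INNER JOIN categories b ON a.category_id = b.id

Result:
name       | category   
-----------+------------
Lamp       | Supplies   
Headphones | Supplies   
Speaker    | Electronics
Phone      | Toys       
Webcam     | Furniture  
Router     | Supplies   


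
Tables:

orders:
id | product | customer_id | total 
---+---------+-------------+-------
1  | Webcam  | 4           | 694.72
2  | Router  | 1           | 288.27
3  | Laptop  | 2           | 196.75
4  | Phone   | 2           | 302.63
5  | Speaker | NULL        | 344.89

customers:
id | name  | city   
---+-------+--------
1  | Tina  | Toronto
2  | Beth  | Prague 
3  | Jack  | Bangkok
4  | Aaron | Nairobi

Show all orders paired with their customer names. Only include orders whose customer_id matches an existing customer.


INNER JOIN keeps only orders rows whose customer_id matches an id in customers. Walk through each order:
  - order 1 (Webcam): customer_id=4 -> matches Aaron
  - order 2 (Router): customer_id=1 -> matches Tina
  - order 3 (Laptop): customer_id=2 -> matches Beth
  - order 4 (Phone): customer_id=2 -> matches Beth
  - order 5 (Speaker): customer_id=NULL, no match -> dropped
So 1 of 5 rows is dropped.

SQL:
SELECT a.product, b.name AS customer
FROM orders a
INNER JOIN customers b ON a.customer_id = b.id

Result:
product | customer
--------+---------
Webcam  | Aaron   
Router  | Tina    
Laptop  | Beth    
Phone   | Beth    


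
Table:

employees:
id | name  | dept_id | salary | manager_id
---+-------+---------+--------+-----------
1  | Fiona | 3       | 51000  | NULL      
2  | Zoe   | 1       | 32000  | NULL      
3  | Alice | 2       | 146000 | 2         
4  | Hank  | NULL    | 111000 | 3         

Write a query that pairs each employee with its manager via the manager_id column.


This is a self-join: employees is joined to a second copy of itself, matching each row's manager_id to another row's id. Use LEFT JOIN so rows with manager_id=NULL are kept.
  - employee 1 (Fiona): manager_id=NULL -> NULL
  - employee 2 (Zoe): manager_id=NULL -> NULL
  - employee 3 (Alice): manager_id=2 -> Zoe
  - employee 4 (Hank): manager_id=3 -> Alice

SQL:
SELECT a.name AS item, b.name AS manager
FROM employees a
LEFT JOIN employees b ON a.manager_id = b.id

Result:
item  | manager
------+--------
Fiona | NULL   
Zoe   | NULL   
Alice | Zoe    
Hank  | Alice  


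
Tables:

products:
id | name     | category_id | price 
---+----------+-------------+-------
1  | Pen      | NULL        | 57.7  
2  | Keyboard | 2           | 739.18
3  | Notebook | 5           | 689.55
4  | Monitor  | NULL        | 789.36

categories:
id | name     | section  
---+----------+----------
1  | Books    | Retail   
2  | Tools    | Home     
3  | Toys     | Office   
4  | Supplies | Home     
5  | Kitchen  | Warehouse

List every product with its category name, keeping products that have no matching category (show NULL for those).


LEFT JOIN keeps every row from products (the left table); where category_id has no match in categories, the category columns become NULL. Walk through each product:
  - product 1 (Pen): category_id=NULL, no match -> kept with NULL
  - product 2 (Keyboard): category_id=2 -> matches Tools
  - product 3 (Notebook): category_id=5 -> matches Kitchen
  - product 4 (Monitor): category_id=NULL, no match -> kept with NULL
All 4 rows appear; 2 have NULL category.

SQL:
SELECT a.name, b.name AS category
FROM products a
LEFT JOIN categories b ON a.category_id = b.id

Result:
name     | category
---------+---------
Pen      | NULL    
Keyboard | Tools   
Notebook | Kitchen 
Monitor  | NULL    


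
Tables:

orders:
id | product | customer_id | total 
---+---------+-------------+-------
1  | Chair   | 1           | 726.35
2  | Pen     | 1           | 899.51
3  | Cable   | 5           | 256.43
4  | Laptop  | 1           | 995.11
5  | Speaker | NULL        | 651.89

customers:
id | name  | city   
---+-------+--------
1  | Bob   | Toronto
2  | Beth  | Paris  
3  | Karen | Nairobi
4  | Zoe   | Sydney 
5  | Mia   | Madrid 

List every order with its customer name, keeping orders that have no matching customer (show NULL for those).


LEFT JOIN keeps every row from orders (the left table); where customer_id has no match in customers, the customer columns become NULL. Walk through each order:
  - order 1 (Chair): customer_id=1 -> matches Bob
  - order 2 (Pen): customer_id=1 -> matches Bob
  - order 3 (Cable): customer_id=5 -> matches Mia
  - order 4 (Laptop): customer_id=1 -> matches Bob
  - order 5 (Speaker): customer_id=NULL, no match -> kept with NULL
All 5 rows appear; 1 has NULL customer.

SQL:
SELECT a.product, b.name AS customer
FROM orders a
LEFT JOIN customers b ON a.customer_id = b.id

Result:
product | customer
--------+---------
Chair   | Bob     
Pen     | Bob     
Cable   | Mia     
Laptop  | Bob     
Speaker | NULL    


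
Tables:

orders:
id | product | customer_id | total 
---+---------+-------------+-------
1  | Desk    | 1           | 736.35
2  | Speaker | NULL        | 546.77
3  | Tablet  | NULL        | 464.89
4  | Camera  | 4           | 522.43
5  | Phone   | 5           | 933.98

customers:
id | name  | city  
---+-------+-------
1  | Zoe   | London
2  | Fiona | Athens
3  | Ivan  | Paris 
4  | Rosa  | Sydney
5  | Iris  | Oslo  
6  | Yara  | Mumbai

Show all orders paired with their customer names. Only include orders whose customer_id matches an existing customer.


INNER JOIN keeps only orders rows whose customer_id matches an id in customers. Walk through each order:
  - order 1 (Desk): customer_id=1 -> matches Zoe
  - order 2 (Speaker): customer_id=NULL, no match -> dropped
  - order 3 (Tablet): customer_id=NULL, no match -> dropped
  - order 4 (Camera): customer_id=4 -> matches Rosa
  - order 5 (Phone): customer_id=5 -> matches Iris
So 2 of 5 rows are dropped.

SQL:
SELECT a.product, b.name AS customer
FROM orders a
INNER JOIN customers b ON a.customer_id = b.id

Result:
product | customer
--------+---------
Desk    | Zoe     
Camera  | Rosa    
Phone   | Iris    


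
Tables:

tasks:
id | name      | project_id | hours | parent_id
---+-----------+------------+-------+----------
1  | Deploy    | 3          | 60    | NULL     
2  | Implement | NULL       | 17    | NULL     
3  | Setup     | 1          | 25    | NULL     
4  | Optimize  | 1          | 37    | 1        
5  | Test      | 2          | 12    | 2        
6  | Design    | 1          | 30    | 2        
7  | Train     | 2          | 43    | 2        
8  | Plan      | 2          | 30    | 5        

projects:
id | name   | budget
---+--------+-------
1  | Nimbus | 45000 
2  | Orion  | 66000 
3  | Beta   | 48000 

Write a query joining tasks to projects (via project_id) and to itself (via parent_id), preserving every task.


Two LEFT JOINs from the same base table tasks: one to projects via project_id, one to tasks itself via parent_id. Both are LEFT so every task is preserved.
Match against projects:
  - task 1 (Deploy): project_id=3 -> matches Beta
  - task 2 (Implement): project_id=NULL, no match -> kept with NULL
  - task 3 (Setup): project_id=1 -> matches Nimbus
  - task 4 (Optimize): project_id=1 -> matches Nimbus
  - task 5 (Test): project_id=2 -> matches Orion
  - task 6 (Design): project_id=1 -> matches Nimbus
  - task 7 (Train): project_id=2 -> matches Orion
  - task 8 (Plan): project_id=2 -> matches Orion
Match against tasks (self):
  - task 1 (Deploy): parent_id=NULL -> NULL
  - task 2 (Implement): parent_id=NULL -> NULL
  - task 3 (Setup): parent_id=NULL -> NULL
  - task 4 (Optimize): parent_id=1 -> Deploy
  - task 5 (Test): parent_id=2 -> Implement
  - task 6 (Design): parent_id=2 -> Implement
  - task 7 (Train): parent_id=2 -> Implement
  - task 8 (Plan): parent_id=5 -> Test

SQL:
SELECT a.name, b.name AS project, c.name AS parent
FROM tasks a
LEFT JOIN projects b ON a.project_id = b.id
LEFT JOIN tasks c ON a.parent_id = c.id

Result:
name      | project | parent   
----------+---------+----------
Deploy    | Beta    | NULL     
Implement | NULL    | NULL     
Setup     | Nimbus  | NULL     
Optimize  | Nimbus  | Deploy   
Test      | Orion   | Implement
Design    | Nimbus  | Implement
Train     | Orion   | Implement
Plan      | Orion   | Test     
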